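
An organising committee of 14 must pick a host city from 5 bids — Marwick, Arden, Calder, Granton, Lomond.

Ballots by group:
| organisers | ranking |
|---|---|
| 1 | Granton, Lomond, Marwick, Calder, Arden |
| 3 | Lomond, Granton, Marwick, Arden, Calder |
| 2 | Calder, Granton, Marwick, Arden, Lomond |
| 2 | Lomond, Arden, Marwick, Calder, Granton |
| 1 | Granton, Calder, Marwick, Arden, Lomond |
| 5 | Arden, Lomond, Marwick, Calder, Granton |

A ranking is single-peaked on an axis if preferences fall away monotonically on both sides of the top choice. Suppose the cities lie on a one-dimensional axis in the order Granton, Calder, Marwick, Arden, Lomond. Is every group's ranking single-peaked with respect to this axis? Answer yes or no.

Axis positions: Granton=1, Calder=2, Marwick=3, Arden=4, Lomond=5.
Group 1: ranking walks positions 1-5-3-2-4; Lomond is ranked above Calder even though Calder lies between Lomond and the peak Granton on the axis — preferences dip and rise again. Not single-peaked.
Group 2: ranking walks positions 5-1-3-4-2; Granton is ranked above Arden even though Arden lies between Granton and the peak Lomond on the axis — preferences dip and rise again. Not single-peaked.
Group 3 (peak Calder at position 2): ranking walks positions 2-1-3-4-5, expanding outward from the peak — single-peaked.
Group 4 (peak Lomond at position 5): ranking walks positions 5-4-3-2-1, expanding outward from the peak — single-peaked.
Group 5 (peak Granton at position 1): ranking walks positions 1-2-3-4-5, expanding outward from the peak — single-peaked.
Group 6 (peak Arden at position 4): ranking walks positions 4-5-3-2-1, expanding outward from the peak — single-peaked.
Group 1 violates single-peakedness, so the profile is not single-peaked on this axis.

no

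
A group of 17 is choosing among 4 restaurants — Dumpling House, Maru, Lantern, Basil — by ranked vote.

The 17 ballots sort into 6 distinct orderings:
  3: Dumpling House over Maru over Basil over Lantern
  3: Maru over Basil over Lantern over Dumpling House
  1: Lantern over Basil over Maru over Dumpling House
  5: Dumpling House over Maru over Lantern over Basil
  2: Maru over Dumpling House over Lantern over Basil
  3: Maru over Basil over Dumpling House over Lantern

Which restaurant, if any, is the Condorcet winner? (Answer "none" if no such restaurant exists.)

Maru

Check each pair by majority over 17 ballots:
Dumpling House vs Maru: Dumpling House is ranked higher on 3+5 = 8 ballots, Maru on 9. Maru wins 9–8.
Dumpling House vs Lantern: 3+5+2+3 = 13 for Dumpling House, 4 for Lantern — Dumpling House by 13–4.
Dumpling House vs Basil: Dumpling House is ranked higher on 3+5+2 = 10 ballots, Basil on 7. Dumpling House wins 10–7.
Maru vs Lantern: Maru is ranked higher on 3+3+5+2+3 = 16 ballots, Lantern on 1. Maru wins 16–1.
Maru vs Basil: Maru is ranked higher on 3+3+5+2+3 = 16 ballots, Basil on 1. Maru wins 16–1.
Lantern vs Basil: Lantern preferred on 1+5+2 = 8 ballots; Basil wins 9–8.
Maru wins every pairwise contest, so Maru is the Condorcet winner.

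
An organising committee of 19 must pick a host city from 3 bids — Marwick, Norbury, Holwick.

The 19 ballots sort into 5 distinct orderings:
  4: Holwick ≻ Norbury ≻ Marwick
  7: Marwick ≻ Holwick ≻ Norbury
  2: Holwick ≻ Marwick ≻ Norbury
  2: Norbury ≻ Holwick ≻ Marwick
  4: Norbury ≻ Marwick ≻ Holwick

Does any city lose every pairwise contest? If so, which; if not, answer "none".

Head-to-head results (19 organisers):
Marwick vs Norbury: Marwick is ranked higher on 7+2 = 9 ballots, Norbury on 10. Norbury wins 10–9.
Marwick vs Holwick: 7+4 = 11 for Marwick, 8 for Holwick — Marwick by 11–8.
Norbury vs Holwick: Holwick wins 13–6.
Every city wins at least one matchup (Marwick beats Holwick; Norbury beats Marwick; Holwick beats Norbury), so there is no Condorcet loser.

none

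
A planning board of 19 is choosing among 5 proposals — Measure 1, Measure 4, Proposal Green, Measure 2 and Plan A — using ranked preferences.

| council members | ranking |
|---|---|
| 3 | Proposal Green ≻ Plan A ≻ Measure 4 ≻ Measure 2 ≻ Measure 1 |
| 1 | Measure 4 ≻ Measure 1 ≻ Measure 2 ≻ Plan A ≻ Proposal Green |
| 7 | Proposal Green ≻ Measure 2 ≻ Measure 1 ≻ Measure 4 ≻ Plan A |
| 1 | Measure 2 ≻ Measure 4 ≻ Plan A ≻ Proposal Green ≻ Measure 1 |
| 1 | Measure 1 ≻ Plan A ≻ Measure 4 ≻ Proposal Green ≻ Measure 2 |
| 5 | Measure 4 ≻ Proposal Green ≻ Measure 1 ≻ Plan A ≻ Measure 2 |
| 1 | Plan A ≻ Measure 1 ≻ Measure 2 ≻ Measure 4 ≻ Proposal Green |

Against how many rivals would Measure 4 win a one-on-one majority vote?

3

Measure 4 against each rival (19 council members):
Measure 4 vs Measure 1: 10 to 9, Measure 4.
Measure 4 vs Proposal Green: Proposal Green wins 10–9.
Measure 4–Measure 2: Measure 4 10–9.
Measure 4 vs Plan A: Measure 4, 14–5.
Measure 4 beats Measure 1, Measure 2, Plan A; loses to Proposal Green — 3 pairwise wins.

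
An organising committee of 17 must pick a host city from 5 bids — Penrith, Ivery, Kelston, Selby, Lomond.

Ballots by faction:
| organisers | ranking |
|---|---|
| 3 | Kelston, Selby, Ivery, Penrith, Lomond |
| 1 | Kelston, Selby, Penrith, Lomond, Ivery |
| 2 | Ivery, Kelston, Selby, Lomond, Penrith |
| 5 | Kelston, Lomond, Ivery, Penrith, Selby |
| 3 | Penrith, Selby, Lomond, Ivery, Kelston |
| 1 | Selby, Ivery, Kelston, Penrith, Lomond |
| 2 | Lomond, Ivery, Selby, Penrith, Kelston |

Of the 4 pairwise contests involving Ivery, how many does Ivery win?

Ivery against each rival (17 organisers):
Ivery vs Penrith: Ivery wins 13–4.
Ivery vs Kelston: Kelston wins 9–8.
Ivery vs Selby: Ivery wins 9–8.
Ivery vs Lomond: 3+2+1 = 6 for Ivery, 11 for Lomond — Lomond by 11–6.
Ivery beats Penrith, Selby; loses to Kelston, Lomond — 2 pairwise wins.

2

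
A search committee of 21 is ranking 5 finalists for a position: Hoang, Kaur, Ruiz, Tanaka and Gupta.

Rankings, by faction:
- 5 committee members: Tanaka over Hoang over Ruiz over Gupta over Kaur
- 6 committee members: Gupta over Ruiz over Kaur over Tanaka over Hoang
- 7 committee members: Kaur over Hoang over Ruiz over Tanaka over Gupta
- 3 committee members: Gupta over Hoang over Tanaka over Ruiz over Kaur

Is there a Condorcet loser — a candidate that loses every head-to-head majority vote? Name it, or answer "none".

Pairwise majorities:
Hoang vs Kaur: Hoang is ranked higher on 5+3 = 8 ballots, Kaur on 13. Kaur wins 13–8.
Hoang vs Ruiz: Hoang, 15–6.
Hoang vs Tanaka: 10 to 11, Tanaka.
Hoang vs Gupta: Hoang is ranked higher on 5+7 = 12 ballots, Gupta on 9. Hoang wins 12–9.
Kaur vs Ruiz: 7 for Kaur, 14 for Ruiz — Ruiz by 14–7.
Kaur vs Tanaka: 6+7 = 13 for Kaur, 8 for Tanaka — Kaur by 13–8.
Kaur–Gupta: Gupta 14–7.
Ruiz vs Tanaka: 13 to 8, Ruiz.
Ruiz vs Gupta: Ruiz wins 12–9.
Tanaka vs Gupta: Tanaka, 12–9.
Every candidate wins at least one matchup (Hoang beats Ruiz; Kaur beats Hoang; Ruiz beats Kaur; Tanaka beats Hoang; Gupta beats Kaur), so there is no Condorcet loser.

none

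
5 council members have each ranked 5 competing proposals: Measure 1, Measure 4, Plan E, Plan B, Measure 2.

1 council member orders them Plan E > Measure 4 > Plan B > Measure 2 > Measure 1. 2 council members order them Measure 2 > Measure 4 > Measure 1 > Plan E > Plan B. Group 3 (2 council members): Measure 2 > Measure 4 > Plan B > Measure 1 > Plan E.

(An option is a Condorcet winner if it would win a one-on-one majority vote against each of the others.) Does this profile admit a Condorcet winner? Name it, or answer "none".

Measure 2

Check each pair by majority over 5 ballots:
Measure 1 vs Measure 4: Measure 1 is ranked higher on 0 ballots, Measure 4 on 5. Measure 4 wins 5–0.
Measure 1 vs Plan E: Measure 1 is ranked higher on 2+2 = 4 ballots, Plan E on 1. Measure 1 wins 4–1.
Measure 1 vs Plan B: Measure 1 is ranked higher on 2 ballots, Plan B on 3. Plan B wins 3–2.
Measure 1 vs Measure 2: Measure 1 preferred on 0 ballots; Measure 2 wins 5–0.
Measure 4 vs Plan E: 4 to 1, Measure 4.
Measure 4 vs Plan B: Measure 4 preferred on 1+2+2 = 5 ballots; Measure 4 wins 5–0.
Measure 4 vs Measure 2: Measure 4 preferred on 1 ballot; Measure 2 wins 4–1.
Plan E vs Plan B: Plan E is ranked higher on 1+2 = 3 ballots, Plan B on 2. Plan E wins 3–2.
Plan E vs Measure 2: 1 for Plan E, 4 for Measure 2 — Measure 2 by 4–1.
Plan B vs Measure 2: 1 for Plan B, 4 for Measure 2 — Measure 2 by 4–1.
Only Measure 2 has no losses; Measure 2 is the Condorcet winner.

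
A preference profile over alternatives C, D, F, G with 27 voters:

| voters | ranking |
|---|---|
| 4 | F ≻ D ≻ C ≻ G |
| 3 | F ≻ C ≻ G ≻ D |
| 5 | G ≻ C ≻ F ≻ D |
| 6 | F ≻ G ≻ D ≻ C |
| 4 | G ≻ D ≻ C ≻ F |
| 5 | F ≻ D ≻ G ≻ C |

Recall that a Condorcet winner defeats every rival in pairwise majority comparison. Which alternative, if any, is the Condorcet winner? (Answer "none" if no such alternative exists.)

F

Head-to-head results (27 voters):
C vs D: 8 to 19, D.
C vs F: 5+4 = 9 for C, 18 for F — F by 18–9.
C vs G: C is ranked higher on 4+3 = 7 ballots, G on 20. G wins 20–7.
D vs F: 4 to 23, F.
D vs G: D is ranked higher on 4+5 = 9 ballots, G on 18. G wins 18–9.
F vs G: F preferred on 4+3+6+5 = 18 ballots; F wins 18–9.
Only F has no losses; F is the Condorcet winner.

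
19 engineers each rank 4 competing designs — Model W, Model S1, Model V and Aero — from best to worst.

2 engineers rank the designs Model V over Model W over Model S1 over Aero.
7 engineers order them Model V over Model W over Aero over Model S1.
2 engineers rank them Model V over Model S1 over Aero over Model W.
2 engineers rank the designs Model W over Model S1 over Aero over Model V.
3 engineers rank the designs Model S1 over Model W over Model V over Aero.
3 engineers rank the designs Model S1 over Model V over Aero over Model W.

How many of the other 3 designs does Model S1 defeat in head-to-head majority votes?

1

Model S1 against each rival (19 engineers):
Model S1 vs Model W: Model W wins 11–8.
Model S1 vs Model V: Model S1 preferred on 2+3+3 = 8 ballots; Model V wins 11–8.
Model S1 vs Aero: Model S1 is ranked higher on 2+2+2+3+3 = 12 ballots, Aero on 7. Model S1 wins 12–7.
Model S1 beats Aero; loses to Model W, Model V — 1 pairwise win.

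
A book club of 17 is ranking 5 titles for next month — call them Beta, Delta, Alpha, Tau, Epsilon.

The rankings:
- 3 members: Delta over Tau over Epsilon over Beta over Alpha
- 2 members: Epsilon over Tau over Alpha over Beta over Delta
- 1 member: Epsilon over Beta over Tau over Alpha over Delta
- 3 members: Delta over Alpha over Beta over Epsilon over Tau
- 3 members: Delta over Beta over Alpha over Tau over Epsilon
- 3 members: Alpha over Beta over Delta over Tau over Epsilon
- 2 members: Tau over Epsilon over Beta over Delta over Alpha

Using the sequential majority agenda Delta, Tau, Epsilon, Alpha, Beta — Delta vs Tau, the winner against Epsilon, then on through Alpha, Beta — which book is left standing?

Round 1: Delta vs Tau — 12–5, Delta advances.
Round 2: Delta vs Epsilon — 12–5, Delta advances.
Round 3: Delta vs Alpha — 11–6, Delta advances.
Round 4: Delta vs Beta — 9–8, Delta advances.
Delta survives the agenda.

Delta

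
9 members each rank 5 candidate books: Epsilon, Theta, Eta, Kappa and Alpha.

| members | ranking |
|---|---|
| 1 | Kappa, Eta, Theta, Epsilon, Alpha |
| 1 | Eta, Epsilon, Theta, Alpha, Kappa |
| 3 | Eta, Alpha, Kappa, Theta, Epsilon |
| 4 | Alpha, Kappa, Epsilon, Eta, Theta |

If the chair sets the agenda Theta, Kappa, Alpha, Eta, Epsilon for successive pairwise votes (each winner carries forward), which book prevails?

Round 1: Theta vs Kappa — 1–8, Kappa advances.
Round 2: Kappa vs Alpha — 1–8, Alpha advances.
Round 3: Alpha vs Eta — 4–5, Eta advances.
Round 4: Eta vs Epsilon — 5–4, Eta advances.
The agenda winner is Eta.

Eta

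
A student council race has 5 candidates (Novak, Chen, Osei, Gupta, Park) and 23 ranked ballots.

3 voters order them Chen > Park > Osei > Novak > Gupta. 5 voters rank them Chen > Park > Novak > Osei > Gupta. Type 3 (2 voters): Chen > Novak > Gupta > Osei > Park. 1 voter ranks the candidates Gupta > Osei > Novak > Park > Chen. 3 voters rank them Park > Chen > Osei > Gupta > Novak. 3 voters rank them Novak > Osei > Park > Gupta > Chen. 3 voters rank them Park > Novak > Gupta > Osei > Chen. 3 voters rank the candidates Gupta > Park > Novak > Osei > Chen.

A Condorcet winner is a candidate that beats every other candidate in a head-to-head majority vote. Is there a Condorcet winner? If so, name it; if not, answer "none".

Park

Head-to-head results (23 voters):
Novak vs Chen: 10 to 13, Chen.
Novak vs Osei: Novak preferred on 5+2+3+3+3 = 16 ballots; Novak wins 16–7.
Novak vs Gupta: 16 to 7, Novak.
Novak vs Park: 2+1+3 = 6 for Novak, 17 for Park — Park by 17–6.
Chen vs Osei: 13 to 10, Chen.
Chen vs Gupta: 13 to 10, Chen.
Chen vs Park: Chen preferred on 3+5+2 = 10 ballots; Park wins 13–10.
Osei vs Gupta: Osei preferred on 3+5+3+3 = 14 ballots; Osei wins 14–9.
Osei vs Park: Osei is ranked higher on 2+1+3 = 6 ballots, Park on 17. Park wins 17–6.
Gupta vs Park: 2+1+3 = 6 for Gupta, 17 for Park — Park by 17–6.
Park defeats every rival head-to-head and is the Condorcet winner.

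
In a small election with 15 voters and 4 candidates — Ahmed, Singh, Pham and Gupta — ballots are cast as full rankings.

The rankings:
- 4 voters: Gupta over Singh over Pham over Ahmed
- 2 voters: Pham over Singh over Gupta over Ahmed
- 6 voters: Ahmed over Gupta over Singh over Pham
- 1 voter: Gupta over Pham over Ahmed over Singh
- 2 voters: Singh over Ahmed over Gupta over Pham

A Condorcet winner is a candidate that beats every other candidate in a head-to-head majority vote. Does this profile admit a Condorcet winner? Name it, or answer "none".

Check each pair by majority over 15 ballots:
Ahmed vs Singh: Singh, 8–7.
Ahmed–Pham: Ahmed 8–7.
Ahmed–Gupta: Ahmed 8–7.
Singh–Pham: Singh 12–3.
Singh vs Gupta: Gupta wins 11–4.
Pham vs Gupta: Gupta, 13–2.
Every candidate loses at least once (Ahmed loses to Singh; Singh loses to Gupta; Pham loses to Ahmed; Gupta loses to Ahmed). The majority relation contains the cycle Ahmed → Gupta → Singh → Ahmed, so there is no Condorcet winner.

none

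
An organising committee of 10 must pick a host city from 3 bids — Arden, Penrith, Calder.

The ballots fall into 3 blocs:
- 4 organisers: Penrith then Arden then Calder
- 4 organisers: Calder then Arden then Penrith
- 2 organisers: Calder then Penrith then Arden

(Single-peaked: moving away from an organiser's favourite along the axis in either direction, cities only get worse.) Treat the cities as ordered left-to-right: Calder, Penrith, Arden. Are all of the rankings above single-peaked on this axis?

Axis positions: Calder=1, Penrith=2, Arden=3.
Bloc 1 (peak Penrith at position 2): ranking walks positions 2-3-1, expanding outward from the peak — single-peaked.
Bloc 2: ranking walks positions 1-3-2; Arden is ranked above Penrith even though Penrith lies between Arden and the peak Calder on the axis — preferences dip and rise again. Not single-peaked.
Bloc 3 (peak Calder at position 1): ranking walks positions 1-2-3, expanding outward from the peak — single-peaked.
Bloc 2 violates single-peakedness, so the profile is not single-peaked on this axis.

no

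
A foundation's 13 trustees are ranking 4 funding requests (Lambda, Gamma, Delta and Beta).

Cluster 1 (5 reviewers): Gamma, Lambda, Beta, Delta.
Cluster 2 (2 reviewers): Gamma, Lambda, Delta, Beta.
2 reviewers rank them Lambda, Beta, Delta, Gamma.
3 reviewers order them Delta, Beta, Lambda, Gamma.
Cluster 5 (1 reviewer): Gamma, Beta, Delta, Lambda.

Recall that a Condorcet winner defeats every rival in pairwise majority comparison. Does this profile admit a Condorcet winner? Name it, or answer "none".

Pairwise majorities:
Lambda vs Gamma: 5 to 8, Gamma.
Lambda vs Delta: 5+2+2 = 9 for Lambda, 4 for Delta — Lambda by 9–4.
Lambda vs Beta: 9 to 4, Lambda.
Gamma vs Delta: Gamma is ranked higher on 5+2+1 = 8 ballots, Delta on 5. Gamma wins 8–5.
Gamma vs Beta: Gamma preferred on 5+2+1 = 8 ballots; Gamma wins 8–5.
Delta vs Beta: 5 to 8, Beta.
Gamma wins every pairwise contest, so Gamma is the Condorcet winner.

Gamma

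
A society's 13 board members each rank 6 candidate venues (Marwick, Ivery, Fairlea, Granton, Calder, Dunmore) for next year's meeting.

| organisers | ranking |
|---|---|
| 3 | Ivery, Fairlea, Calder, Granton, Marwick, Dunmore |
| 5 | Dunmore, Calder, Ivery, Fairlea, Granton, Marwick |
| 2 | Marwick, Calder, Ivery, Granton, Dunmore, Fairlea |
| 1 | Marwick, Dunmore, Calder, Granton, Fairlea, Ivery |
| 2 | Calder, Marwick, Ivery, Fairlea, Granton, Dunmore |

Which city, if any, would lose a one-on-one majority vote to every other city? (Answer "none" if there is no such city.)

Head-to-head results (13 organisers):
Marwick vs Ivery: 2+1+2 = 5 for Marwick, 8 for Ivery — Ivery by 8–5.
Marwick vs Fairlea: 2+1+2 = 5 for Marwick, 8 for Fairlea — Fairlea by 8–5.
Marwick vs Granton: 2+1+2 = 5 for Marwick, 8 for Granton — Granton by 8–5.
Marwick–Calder: Calder 10–3.
Marwick vs Dunmore: Marwick wins 8–5.
Ivery vs Fairlea: 12 to 1, Ivery.
Ivery vs Granton: Ivery is ranked higher on 3+5+2+2 = 12 ballots, Granton on 1. Ivery wins 12–1.
Ivery vs Calder: Calder wins 10–3.
Ivery–Dunmore: Ivery 7–6.
Fairlea vs Granton: Fairlea is ranked higher on 3+5+2 = 10 ballots, Granton on 3. Fairlea wins 10–3.
Fairlea vs Calder: Calder, 10–3.
Fairlea vs Dunmore: Dunmore, 8–5.
Granton–Calder: Calder 13–0.
Granton–Dunmore: Granton 7–6.
Calder–Dunmore: Calder 7–6.
No city is winless: Marwick beats Dunmore; Ivery beats Marwick; Fairlea beats Marwick; Granton beats Marwick; Calder beats Marwick; Dunmore beats Fairlea. There is no Condorcet loser.

none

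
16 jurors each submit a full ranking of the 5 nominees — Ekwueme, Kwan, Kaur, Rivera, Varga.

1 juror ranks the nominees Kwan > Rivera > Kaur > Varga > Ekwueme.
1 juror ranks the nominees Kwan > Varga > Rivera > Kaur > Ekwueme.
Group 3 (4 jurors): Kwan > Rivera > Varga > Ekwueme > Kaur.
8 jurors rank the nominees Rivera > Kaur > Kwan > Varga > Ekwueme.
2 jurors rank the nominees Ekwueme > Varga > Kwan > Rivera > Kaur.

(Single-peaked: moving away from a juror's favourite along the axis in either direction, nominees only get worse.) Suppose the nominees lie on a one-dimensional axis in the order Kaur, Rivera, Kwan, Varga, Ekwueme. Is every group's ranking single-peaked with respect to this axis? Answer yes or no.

Axis positions: Kaur=1, Rivera=2, Kwan=3, Varga=4, Ekwueme=5.
Group 1 (peak Kwan at position 3): ranking walks positions 3-2-1-4-5, expanding outward from the peak — single-peaked.
Group 2 (peak Kwan at position 3): ranking walks positions 3-4-2-1-5, expanding outward from the peak — single-peaked.
Group 3 (peak Kwan at position 3): ranking walks positions 3-2-4-5-1, expanding outward from the peak — single-peaked.
Group 4 (peak Rivera at position 2): ranking walks positions 2-1-3-4-5, expanding outward from the peak — single-peaked.
Group 5 (peak Ekwueme at position 5): ranking walks positions 5-4-3-2-1, expanding outward from the peak — single-peaked.
Every ranking is single-peaked on this axis.

yes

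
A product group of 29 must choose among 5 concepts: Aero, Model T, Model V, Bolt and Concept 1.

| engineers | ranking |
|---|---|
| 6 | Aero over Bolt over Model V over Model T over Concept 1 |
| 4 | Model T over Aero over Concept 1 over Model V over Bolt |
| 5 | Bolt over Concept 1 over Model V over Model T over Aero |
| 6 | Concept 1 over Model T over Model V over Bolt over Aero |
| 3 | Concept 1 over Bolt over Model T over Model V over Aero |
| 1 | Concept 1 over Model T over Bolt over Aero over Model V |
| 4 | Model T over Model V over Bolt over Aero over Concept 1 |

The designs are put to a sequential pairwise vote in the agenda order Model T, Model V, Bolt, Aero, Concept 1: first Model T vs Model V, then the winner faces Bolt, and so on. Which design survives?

Round 1: Model T vs Model V — 18–11, Model T advances.
Round 2: Model T vs Bolt — 15–14, Model T advances.
Round 3: Model T vs Aero — 23–6, Model T advances.
Round 4: Model T vs Concept 1 — 14–15, Concept 1 advances.
Concept 1 survives the agenda.

Concept 1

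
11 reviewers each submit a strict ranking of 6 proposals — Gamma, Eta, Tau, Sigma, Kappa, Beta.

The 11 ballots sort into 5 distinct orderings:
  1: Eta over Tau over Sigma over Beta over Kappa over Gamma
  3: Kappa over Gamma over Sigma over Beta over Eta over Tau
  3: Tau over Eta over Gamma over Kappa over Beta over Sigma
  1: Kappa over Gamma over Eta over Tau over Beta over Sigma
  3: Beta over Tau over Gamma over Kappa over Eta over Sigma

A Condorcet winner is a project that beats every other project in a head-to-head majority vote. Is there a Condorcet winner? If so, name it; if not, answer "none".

none

Head-to-head results (11 reviewers):
Gamma vs Eta: 7 to 4, Gamma.
Gamma vs Tau: Tau wins 7–4.
Gamma–Sigma: Gamma 10–1.
Gamma vs Kappa: Gamma, 6–5.
Gamma vs Beta: Gamma preferred on 3+3+1 = 7 ballots; Gamma wins 7–4.
Eta vs Tau: Eta is ranked higher on 1+3+1 = 5 ballots, Tau on 6. Tau wins 6–5.
Eta vs Sigma: Eta preferred on 1+3+1+3 = 8 ballots; Eta wins 8–3.
Eta vs Kappa: Kappa, 7–4.
Eta vs Beta: Eta is ranked higher on 1+3+1 = 5 ballots, Beta on 6. Beta wins 6–5.
Tau vs Sigma: Tau preferred on 1+3+1+3 = 8 ballots; Tau wins 8–3.
Tau vs Kappa: Tau, 7–4.
Tau vs Beta: 5 to 6, Beta.
Sigma vs Kappa: Sigma preferred on 1 ballot; Kappa wins 10–1.
Sigma vs Beta: 4 to 7, Beta.
Kappa vs Beta: 3+3+1 = 7 for Kappa, 4 for Beta — Kappa by 7–4.
No project is unbeaten: Gamma loses to Tau; Eta loses to Gamma; Tau loses to Beta; Sigma loses to Gamma; Kappa loses to Gamma; Beta loses to Gamma. In particular Gamma → Beta → Tau → Gamma is a majority cycle — no Condorcet winner exists.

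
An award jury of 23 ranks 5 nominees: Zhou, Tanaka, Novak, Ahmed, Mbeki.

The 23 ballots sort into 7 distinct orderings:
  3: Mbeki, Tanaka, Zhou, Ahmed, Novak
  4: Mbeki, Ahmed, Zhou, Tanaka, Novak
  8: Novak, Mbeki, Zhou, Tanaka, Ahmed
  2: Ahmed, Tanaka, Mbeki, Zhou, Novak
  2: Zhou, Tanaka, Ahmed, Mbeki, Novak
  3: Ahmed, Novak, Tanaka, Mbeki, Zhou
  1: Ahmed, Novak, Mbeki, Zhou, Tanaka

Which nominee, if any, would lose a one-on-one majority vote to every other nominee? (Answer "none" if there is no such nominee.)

Head-to-head results (23 jurors):
Zhou–Tanaka: Zhou 15–8.
Zhou–Novak: Novak 12–11.
Zhou vs Ahmed: Zhou, 13–10.
Zhou vs Mbeki: 2 for Zhou, 21 for Mbeki — Mbeki by 21–2.
Tanaka vs Novak: Tanaka is ranked higher on 3+4+2+2 = 11 ballots, Novak on 12. Novak wins 12–11.
Tanaka vs Ahmed: 3+8+2 = 13 for Tanaka, 10 for Ahmed — Tanaka by 13–10.
Tanaka–Mbeki: Mbeki 16–7.
Novak vs Ahmed: Novak preferred on 8 ballots; Ahmed wins 15–8.
Novak vs Mbeki: Novak wins 12–11.
Ahmed vs Mbeki: Mbeki, 15–8.
No nominee is winless: Zhou beats Tanaka; Tanaka beats Ahmed; Novak beats Zhou; Ahmed beats Novak; Mbeki beats Zhou. There is no Condorcet loser.

none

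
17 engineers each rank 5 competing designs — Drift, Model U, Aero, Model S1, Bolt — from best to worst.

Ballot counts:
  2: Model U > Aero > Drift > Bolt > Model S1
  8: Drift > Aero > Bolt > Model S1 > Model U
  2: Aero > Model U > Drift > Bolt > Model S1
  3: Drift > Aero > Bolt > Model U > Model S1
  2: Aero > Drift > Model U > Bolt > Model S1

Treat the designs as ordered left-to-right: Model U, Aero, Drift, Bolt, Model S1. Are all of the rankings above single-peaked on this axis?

yes

Axis positions: Model U=1, Aero=2, Drift=3, Bolt=4, Model S1=5.
Cluster 1 (peak Model U at position 1): ranking walks positions 1-2-3-4-5, expanding outward from the peak — single-peaked.
Cluster 2 (peak Drift at position 3): ranking walks positions 3-2-4-5-1, expanding outward from the peak — single-peaked.
Cluster 3 (peak Aero at position 2): ranking walks positions 2-1-3-4-5, expanding outward from the peak — single-peaked.
Cluster 4 (peak Drift at position 3): ranking walks positions 3-2-4-1-5, expanding outward from the peak — single-peaked.
Cluster 5 (peak Aero at position 2): ranking walks positions 2-3-1-4-5, expanding outward from the peak — single-peaked.
Every ranking is single-peaked on this axis.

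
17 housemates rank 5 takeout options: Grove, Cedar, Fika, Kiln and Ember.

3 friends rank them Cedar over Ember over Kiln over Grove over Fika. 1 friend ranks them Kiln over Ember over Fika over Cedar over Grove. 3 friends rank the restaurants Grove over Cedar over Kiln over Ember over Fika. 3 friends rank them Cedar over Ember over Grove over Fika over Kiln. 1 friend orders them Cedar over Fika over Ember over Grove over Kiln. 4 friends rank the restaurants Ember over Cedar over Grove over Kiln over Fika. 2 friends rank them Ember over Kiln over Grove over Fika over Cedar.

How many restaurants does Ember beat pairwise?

Ember against each rival (17 friends):
Ember vs Grove: 3+1+3+1+4+2 = 14 for Ember, 3 for Grove — Ember by 14–3.
Ember vs Cedar: Cedar, 10–7.
Ember vs Fika: Ember preferred on 3+1+3+3+4+2 = 16 ballots; Ember wins 16–1.
Ember vs Kiln: Ember is ranked higher on 3+3+1+4+2 = 13 ballots, Kiln on 4. Ember wins 13–4.
Ember beats Grove, Fika, Kiln; loses to Cedar — 3 pairwise wins.

3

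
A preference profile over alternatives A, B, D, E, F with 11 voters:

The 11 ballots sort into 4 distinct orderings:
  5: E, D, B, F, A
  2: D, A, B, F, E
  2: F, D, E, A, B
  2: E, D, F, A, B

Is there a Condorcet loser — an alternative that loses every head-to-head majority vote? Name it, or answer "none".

none

Pairwise majorities:
A vs B: 6 to 5, A.
A vs D: D, 11–0.
A vs E: A is ranked higher on 2 ballots, E on 9. E wins 9–2.
A vs F: F wins 9–2.
B vs D: D, 11–0.
B vs E: 2 to 9, E.
B vs F: 7 to 4, B.
D vs E: D preferred on 2+2 = 4 ballots; E wins 7–4.
D vs F: 5+2+2 = 9 for D, 2 for F — D by 9–2.
E vs F: E, 7–4.
Each alternative has at least one pairwise win (A beats B; B beats F; D beats A; E beats A; F beats A) — no Condorcet loser.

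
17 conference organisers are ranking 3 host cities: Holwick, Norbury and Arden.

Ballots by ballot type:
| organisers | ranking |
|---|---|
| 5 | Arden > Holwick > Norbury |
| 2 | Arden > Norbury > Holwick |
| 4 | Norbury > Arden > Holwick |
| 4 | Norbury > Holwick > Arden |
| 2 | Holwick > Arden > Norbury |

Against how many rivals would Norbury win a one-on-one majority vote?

1

Norbury against each rival (17 organisers):
Norbury vs Holwick: Norbury, 10–7.
Norbury vs Arden: Norbury is ranked higher on 4+4 = 8 ballots, Arden on 9. Arden wins 9–8.
Norbury beats Holwick; loses to Arden — 1 pairwise win.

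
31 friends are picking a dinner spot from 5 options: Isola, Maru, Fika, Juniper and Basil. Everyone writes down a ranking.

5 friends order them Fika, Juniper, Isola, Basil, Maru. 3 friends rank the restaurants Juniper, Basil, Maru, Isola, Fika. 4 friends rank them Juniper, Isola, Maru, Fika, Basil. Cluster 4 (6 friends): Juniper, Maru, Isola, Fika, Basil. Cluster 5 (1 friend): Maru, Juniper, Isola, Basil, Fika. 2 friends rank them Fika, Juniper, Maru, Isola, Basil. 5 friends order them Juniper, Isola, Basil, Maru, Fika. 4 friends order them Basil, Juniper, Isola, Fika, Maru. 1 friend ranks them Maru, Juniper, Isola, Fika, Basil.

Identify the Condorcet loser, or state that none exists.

none

Head-to-head results (31 friends):
Isola vs Maru: Isola is ranked higher on 5+4+5+4 = 18 ballots, Maru on 13. Isola wins 18–13.
Isola vs Fika: 24 to 7, Isola.
Isola vs Juniper: 0 for Isola, 31 for Juniper — Juniper by 31–0.
Isola vs Basil: Isola, 24–7.
Maru vs Fika: Maru wins 20–11.
Maru vs Juniper: 1+1 = 2 for Maru, 29 for Juniper — Juniper by 29–2.
Maru vs Basil: Basil wins 17–14.
Fika vs Juniper: Juniper wins 24–7.
Fika vs Basil: Fika, 18–13.
Juniper vs Basil: 27 to 4, Juniper.
No restaurant is winless: Isola beats Maru; Maru beats Fika; Fika beats Basil; Juniper beats Isola; Basil beats Maru. There is no Condorcet loser.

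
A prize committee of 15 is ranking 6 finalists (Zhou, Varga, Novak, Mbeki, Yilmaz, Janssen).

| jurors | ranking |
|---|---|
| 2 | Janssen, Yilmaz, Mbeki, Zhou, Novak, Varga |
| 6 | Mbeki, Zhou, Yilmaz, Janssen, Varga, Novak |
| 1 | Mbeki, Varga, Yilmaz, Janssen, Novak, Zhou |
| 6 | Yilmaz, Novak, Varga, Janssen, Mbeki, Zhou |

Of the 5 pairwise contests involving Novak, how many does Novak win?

1

Novak against each rival (15 jurors):
Novak vs Zhou: Novak is ranked higher on 1+6 = 7 ballots, Zhou on 8. Zhou wins 8–7.
Novak vs Varga: 2+6 = 8 for Novak, 7 for Varga — Novak by 8–7.
Novak vs Mbeki: 6 for Novak, 9 for Mbeki — Mbeki by 9–6.
Novak–Yilmaz: Yilmaz 15–0.
Novak vs Janssen: 6 to 9, Janssen.
Novak beats Varga; loses to Zhou, Mbeki, Yilmaz, Janssen — 1 pairwise win.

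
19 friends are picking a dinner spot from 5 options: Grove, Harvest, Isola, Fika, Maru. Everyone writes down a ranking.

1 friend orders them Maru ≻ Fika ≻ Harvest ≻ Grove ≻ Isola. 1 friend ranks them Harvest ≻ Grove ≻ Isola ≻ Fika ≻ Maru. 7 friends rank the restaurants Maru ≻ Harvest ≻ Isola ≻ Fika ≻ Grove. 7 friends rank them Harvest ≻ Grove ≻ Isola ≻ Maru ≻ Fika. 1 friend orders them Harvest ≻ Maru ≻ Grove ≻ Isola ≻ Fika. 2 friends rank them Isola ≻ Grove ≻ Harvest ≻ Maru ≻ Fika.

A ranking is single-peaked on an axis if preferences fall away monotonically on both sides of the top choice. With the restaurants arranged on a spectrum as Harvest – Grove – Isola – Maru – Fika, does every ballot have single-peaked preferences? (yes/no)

no

Axis positions: Harvest=1, Grove=2, Isola=3, Maru=4, Fika=5.
Group 1: ranking walks positions 4-5-1-2-3; Harvest is ranked above Isola even though Isola lies between Harvest and the peak Maru on the axis — preferences dip and rise again. Not single-peaked.
Group 2: ranking walks positions 1-2-3-5-4; Fika is ranked above Maru even though Maru lies between Fika and the peak Harvest on the axis — preferences dip and rise again. Not single-peaked.
Group 3: ranking walks positions 4-1-3-5-2; Harvest is ranked above Isola even though Isola lies between Harvest and the peak Maru on the axis — preferences dip and rise again. Not single-peaked.
Group 4 (peak Harvest at position 1): ranking walks positions 1-2-3-4-5, expanding outward from the peak — single-peaked.
Group 5: ranking walks positions 1-4-2-3-5; Maru is ranked above Grove even though Grove lies between Maru and the peak Harvest on the axis — preferences dip and rise again. Not single-peaked.
Group 6 (peak Isola at position 3): ranking walks positions 3-2-1-4-5, expanding outward from the peak — single-peaked.
Group 1 violates single-peakedness, so the profile is not single-peaked on this axis.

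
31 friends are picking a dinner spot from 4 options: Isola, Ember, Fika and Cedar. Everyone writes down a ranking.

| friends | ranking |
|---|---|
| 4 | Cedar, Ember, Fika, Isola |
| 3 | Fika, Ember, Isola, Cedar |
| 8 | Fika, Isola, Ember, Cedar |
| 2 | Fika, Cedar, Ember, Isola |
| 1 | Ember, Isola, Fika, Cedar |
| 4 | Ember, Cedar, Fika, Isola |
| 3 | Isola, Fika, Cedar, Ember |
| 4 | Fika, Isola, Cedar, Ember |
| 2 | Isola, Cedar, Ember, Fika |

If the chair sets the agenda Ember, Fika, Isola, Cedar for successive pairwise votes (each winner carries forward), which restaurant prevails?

Fika

Round 1: Ember vs Fika — 11–20, Fika advances.
Round 2: Fika vs Isola — 25–6, Fika advances.
Round 3: Fika vs Cedar — 21–10, Fika advances.
Fika survives the agenda.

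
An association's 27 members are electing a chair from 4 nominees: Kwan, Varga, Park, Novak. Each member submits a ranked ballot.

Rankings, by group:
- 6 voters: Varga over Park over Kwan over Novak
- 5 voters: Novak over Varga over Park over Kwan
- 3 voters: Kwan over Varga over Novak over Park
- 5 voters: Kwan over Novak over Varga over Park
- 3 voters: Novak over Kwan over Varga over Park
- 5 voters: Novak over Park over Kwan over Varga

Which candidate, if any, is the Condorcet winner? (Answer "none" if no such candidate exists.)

none

Head-to-head results (27 voters):
Kwan vs Varga: Kwan is ranked higher on 3+5+3+5 = 16 ballots, Varga on 11. Kwan wins 16–11.
Kwan vs Park: 3+5+3 = 11 for Kwan, 16 for Park — Park by 16–11.
Kwan vs Novak: Kwan is ranked higher on 6+3+5 = 14 ballots, Novak on 13. Kwan wins 14–13.
Varga vs Park: Varga preferred on 6+5+3+5+3 = 22 ballots; Varga wins 22–5.
Varga vs Novak: Varga preferred on 6+3 = 9 ballots; Novak wins 18–9.
Park vs Novak: Park preferred on 6 ballots; Novak wins 21–6.
No candidate is unbeaten: Kwan loses to Park; Varga loses to Kwan; Park loses to Varga; Novak loses to Kwan. In particular Kwan > Varga > Park > Kwan is a majority cycle — no Condorcet winner exists.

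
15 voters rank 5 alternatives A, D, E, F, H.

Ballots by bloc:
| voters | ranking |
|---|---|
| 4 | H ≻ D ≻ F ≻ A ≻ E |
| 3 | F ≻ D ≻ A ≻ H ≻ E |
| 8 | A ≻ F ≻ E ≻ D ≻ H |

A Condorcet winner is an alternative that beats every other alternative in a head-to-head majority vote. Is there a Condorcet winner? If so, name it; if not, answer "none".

A

Check each pair by majority over 15 ballots:
A vs D: 8 for A, 7 for D — A by 8–7.
A vs E: A preferred on 4+3+8 = 15 ballots; A wins 15–0.
A vs F: 8 to 7, A.
A vs H: A is ranked higher on 3+8 = 11 ballots, H on 4. A wins 11–4.
D vs E: D is ranked higher on 4+3 = 7 ballots, E on 8. E wins 8–7.
D vs F: 4 to 11, F.
D vs H: 3+8 = 11 for D, 4 for H — D by 11–4.
E vs F: 0 for E, 15 for F — F by 15–0.
E vs H: 8 for E, 7 for H — E by 8–7.
F vs H: 3+8 = 11 for F, 4 for H — F by 11–4.
A wins every pairwise contest, so A is the Condorcet winner.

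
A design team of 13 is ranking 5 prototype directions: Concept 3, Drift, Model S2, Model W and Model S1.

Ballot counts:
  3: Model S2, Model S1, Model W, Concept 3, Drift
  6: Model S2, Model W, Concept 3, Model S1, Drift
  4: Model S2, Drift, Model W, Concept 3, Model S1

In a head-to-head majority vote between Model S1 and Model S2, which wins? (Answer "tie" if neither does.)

Model S2

No ballot ranks Model S1 above Model S2: 0.
Ballots ranking Model S2 above Model S1: 13 − 0 = 13.
Model S2 wins the head-to-head 13–0.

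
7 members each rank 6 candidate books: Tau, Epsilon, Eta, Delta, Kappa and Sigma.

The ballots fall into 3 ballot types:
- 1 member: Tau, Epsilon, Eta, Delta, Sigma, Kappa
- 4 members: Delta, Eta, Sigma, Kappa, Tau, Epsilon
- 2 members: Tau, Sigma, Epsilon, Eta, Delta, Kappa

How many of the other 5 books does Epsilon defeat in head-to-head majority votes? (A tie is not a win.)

Epsilon against each rival (7 members):
Epsilon vs Tau: Epsilon is ranked higher on 0 ballots, Tau on 7. Tau wins 7–0.
Epsilon–Eta: Eta 4–3.
Epsilon vs Delta: Epsilon is ranked higher on 1+2 = 3 ballots, Delta on 4. Delta wins 4–3.
Epsilon vs Kappa: 3 to 4, Kappa.
Epsilon vs Sigma: Sigma, 6–1.
Epsilon beats no one; loses to Tau, Eta, Delta, Kappa, Sigma — 0 pairwise wins.

0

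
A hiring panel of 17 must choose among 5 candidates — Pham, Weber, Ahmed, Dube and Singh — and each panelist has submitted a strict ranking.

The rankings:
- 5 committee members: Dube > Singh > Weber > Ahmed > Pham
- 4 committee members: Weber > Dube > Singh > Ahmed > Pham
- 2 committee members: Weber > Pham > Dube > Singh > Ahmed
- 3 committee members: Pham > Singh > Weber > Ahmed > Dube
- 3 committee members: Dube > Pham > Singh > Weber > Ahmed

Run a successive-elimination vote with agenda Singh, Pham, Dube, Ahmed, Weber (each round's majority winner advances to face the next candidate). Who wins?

Round 1: Singh vs Pham — 9–8, Singh advances.
Round 2: Singh vs Dube — 3–14, Dube advances.
Round 3: Dube vs Ahmed — 14–3, Dube advances.
Round 4: Dube vs Weber — 8–9, Weber advances.
Weber survives the agenda.

Weber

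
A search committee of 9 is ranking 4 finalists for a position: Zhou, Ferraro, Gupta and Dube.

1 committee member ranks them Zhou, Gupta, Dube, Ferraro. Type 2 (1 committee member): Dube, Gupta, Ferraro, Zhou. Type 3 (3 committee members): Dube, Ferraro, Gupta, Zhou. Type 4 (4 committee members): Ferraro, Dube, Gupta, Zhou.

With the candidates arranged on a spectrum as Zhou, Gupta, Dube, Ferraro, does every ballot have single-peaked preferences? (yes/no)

Axis positions: Zhou=1, Gupta=2, Dube=3, Ferraro=4.
Type 1 (peak Zhou at position 1): ranking walks positions 1-2-3-4, expanding outward from the peak — single-peaked.
Type 2 (peak Dube at position 3): ranking walks positions 3-2-4-1, expanding outward from the peak — single-peaked.
Type 3 (peak Dube at position 3): ranking walks positions 3-4-2-1, expanding outward from the peak — single-peaked.
Type 4 (peak Ferraro at position 4): ranking walks positions 4-3-2-1, expanding outward from the peak — single-peaked.
Every ranking is single-peaked on this axis.

yes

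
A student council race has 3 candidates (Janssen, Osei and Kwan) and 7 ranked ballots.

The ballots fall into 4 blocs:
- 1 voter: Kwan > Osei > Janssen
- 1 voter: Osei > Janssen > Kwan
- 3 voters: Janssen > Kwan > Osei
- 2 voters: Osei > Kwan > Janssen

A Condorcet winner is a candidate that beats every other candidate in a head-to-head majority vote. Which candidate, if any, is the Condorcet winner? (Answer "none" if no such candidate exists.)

none

Check each pair by majority over 7 ballots:
Janssen vs Osei: Osei, 4–3.
Janssen vs Kwan: Janssen wins 4–3.
Osei vs Kwan: 1+2 = 3 for Osei, 4 for Kwan — Kwan by 4–3.
No candidate is unbeaten: Janssen loses to Osei; Osei loses to Kwan; Kwan loses to Janssen. In particular Janssen beats Kwan beats Osei beats Janssen is a majority cycle — no Condorcet winner exists.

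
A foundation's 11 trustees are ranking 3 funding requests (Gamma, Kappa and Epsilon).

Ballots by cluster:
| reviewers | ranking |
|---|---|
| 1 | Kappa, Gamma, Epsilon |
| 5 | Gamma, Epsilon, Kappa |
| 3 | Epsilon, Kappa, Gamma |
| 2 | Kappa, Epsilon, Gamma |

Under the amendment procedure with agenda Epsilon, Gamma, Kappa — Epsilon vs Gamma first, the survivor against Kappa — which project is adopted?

Kappa

Round 1: Epsilon vs Gamma — 5–6, Gamma advances.
Round 2: Gamma vs Kappa — 5–6, Kappa advances.
Kappa survives the agenda.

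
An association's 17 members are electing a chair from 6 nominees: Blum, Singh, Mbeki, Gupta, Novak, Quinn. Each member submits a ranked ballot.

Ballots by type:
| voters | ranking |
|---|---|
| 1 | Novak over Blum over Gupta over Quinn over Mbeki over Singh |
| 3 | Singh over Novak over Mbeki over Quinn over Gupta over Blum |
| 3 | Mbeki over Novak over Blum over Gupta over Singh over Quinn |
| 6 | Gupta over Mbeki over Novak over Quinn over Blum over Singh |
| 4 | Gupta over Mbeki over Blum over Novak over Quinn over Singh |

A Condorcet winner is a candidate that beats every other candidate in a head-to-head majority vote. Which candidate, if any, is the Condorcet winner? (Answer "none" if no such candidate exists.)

Check each pair by majority over 17 ballots:
Blum vs Singh: Blum wins 14–3.
Blum–Mbeki: Mbeki 16–1.
Blum vs Gupta: Blum preferred on 1+3 = 4 ballots; Gupta wins 13–4.
Blum vs Novak: Blum preferred on 4 ballots; Novak wins 13–4.
Blum vs Quinn: Blum preferred on 1+3+4 = 8 ballots; Quinn wins 9–8.
Singh vs Mbeki: Singh preferred on 3 ballots; Mbeki wins 14–3.
Singh vs Gupta: 3 to 14, Gupta.
Singh vs Novak: Singh is ranked higher on 3 ballots, Novak on 14. Novak wins 14–3.
Singh vs Quinn: Singh is ranked higher on 3+3 = 6 ballots, Quinn on 11. Quinn wins 11–6.
Mbeki vs Gupta: Mbeki preferred on 3+3 = 6 ballots; Gupta wins 11–6.
Mbeki vs Novak: Mbeki preferred on 3+6+4 = 13 ballots; Mbeki wins 13–4.
Mbeki vs Quinn: Mbeki, 16–1.
Gupta vs Novak: Gupta preferred on 6+4 = 10 ballots; Gupta wins 10–7.
Gupta vs Quinn: 1+3+6+4 = 14 for Gupta, 3 for Quinn — Gupta by 14–3.
Novak vs Quinn: 17 to 0, Novak.
Gupta wins every pairwise contest, so Gupta is the Condorcet winner.

Gupta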